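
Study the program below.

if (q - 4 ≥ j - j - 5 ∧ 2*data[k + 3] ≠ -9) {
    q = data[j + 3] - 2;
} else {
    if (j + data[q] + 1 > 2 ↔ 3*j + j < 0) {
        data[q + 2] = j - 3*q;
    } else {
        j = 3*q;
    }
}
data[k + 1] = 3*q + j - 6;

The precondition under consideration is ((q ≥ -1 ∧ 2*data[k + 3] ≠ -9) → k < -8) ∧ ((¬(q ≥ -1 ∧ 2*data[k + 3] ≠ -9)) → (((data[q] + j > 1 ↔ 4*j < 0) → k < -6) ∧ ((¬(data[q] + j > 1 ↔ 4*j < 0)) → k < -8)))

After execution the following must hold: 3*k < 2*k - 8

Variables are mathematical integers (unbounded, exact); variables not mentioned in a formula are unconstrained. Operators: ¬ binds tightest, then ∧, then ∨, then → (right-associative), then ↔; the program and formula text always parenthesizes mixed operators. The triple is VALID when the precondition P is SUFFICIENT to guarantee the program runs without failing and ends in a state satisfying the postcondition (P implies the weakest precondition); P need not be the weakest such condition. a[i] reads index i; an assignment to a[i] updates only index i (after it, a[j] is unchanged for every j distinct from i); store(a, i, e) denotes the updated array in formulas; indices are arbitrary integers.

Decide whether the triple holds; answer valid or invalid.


Working backward. After the program, the postcondition 3*k < 2*k - 8 must hold; in canonical form it is k < -8.
Before data[k + 1] := 3*q + j - 6: k < -8
Then branch requires k < -8; else branch requires ((data[q] + j > 1 ↔ 4*j < 0) → k < -8) ∧ ((¬(data[q] + j > 1 ↔ 4*j < 0)) → k < -8).
Before the if: ((q ≥ -1 ∧ 2*data[k + 3] ≠ -9) → k < -8) ∧ ((¬(q ≥ -1 ∧ 2*data[k + 3] ≠ -9)) → (((data[q] + j > 1 ↔ 4*j < 0) → k < -8) ∧ ((¬(data[q] + j > 1 ↔ 4*j < 0)) → k < -8)))
The weakest precondition is ((q ≥ -1 ∧ 2*data[k + 3] ≠ -9) → k < -8) ∧ ((¬(q ≥ -1 ∧ 2*data[k + 3] ≠ -9)) → (((data[q] + j > 1 ↔ 4*j < 0) → k < -8) ∧ ((¬(data[q] + j > 1 ↔ 4*j < 0)) → k < -8))).
Check whether ((q ≥ -1 ∧ 2*data[k + 3] ≠ -9) → k < -8) ∧ ((¬(q ≥ -1 ∧ 2*data[k + 3] ≠ -9)) → (((data[q] + j > 1 ↔ 4*j < 0) → k < -6) ∧ ((¬(data[q] + j > 1 ↔ 4*j < 0)) → k < -8))) implies it.
Countermodel: at the initial state data = {[-4] = 3, [-2] = 3, elsewhere 3}, j = -1, k = -7, q = -2, the precondition holds but the weakest precondition fails.
Answer: invalid


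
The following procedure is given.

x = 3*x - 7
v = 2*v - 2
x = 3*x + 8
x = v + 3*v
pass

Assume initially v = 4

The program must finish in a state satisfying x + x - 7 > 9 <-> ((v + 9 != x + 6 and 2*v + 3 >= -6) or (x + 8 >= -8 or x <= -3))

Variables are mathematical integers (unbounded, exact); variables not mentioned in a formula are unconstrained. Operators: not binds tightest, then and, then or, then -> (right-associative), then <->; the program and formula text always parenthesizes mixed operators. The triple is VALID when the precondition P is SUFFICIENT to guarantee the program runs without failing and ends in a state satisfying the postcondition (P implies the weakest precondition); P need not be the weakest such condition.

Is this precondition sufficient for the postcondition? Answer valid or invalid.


Working backward. After the program, the postcondition x + x - 7 > 9 <-> ((v + 9 != x + 6 and 2*v + 3 >= -6) or (x + 8 >= -8 or x <= -3)) must hold; in canonical form it is 2*x > 16 <-> ((v != x - 3 and 2*v >= -9) or x >= -16 or x <= -3).
Before skip: 2*x > 16 <-> ((v != x - 3 and 2*v >= -9) or x >= -16 or x <= -3)
Before x := v + 3*v: 8*v > 16 <-> ((3*v != 3 and 2*v >= -9) or 4*v >= -16 or 4*v <= -3)
Before x := 3*x + 8: 8*v > 16 <-> ((3*v != 3 and 2*v >= -9) or 4*v >= -16 or 4*v <= -3)
Before v := 2*v - 2: 16*v > 32 <-> ((6*v != 9 and 4*v >= -5) or 8*v >= -8 or 8*v <= 5)
Before x := 3*x - 7: 16*v > 32 <-> ((6*v != 9 and 4*v >= -5) or 8*v >= -8 or 8*v <= 5)
The weakest precondition is 16*v > 32 <-> ((6*v != 9 and 4*v >= -5) or 8*v >= -8 or 8*v <= 5).
Check whether v = 4 implies it.
Every state satisfying the precondition satisfies the weakest precondition: the implication holds.
Answer: valid


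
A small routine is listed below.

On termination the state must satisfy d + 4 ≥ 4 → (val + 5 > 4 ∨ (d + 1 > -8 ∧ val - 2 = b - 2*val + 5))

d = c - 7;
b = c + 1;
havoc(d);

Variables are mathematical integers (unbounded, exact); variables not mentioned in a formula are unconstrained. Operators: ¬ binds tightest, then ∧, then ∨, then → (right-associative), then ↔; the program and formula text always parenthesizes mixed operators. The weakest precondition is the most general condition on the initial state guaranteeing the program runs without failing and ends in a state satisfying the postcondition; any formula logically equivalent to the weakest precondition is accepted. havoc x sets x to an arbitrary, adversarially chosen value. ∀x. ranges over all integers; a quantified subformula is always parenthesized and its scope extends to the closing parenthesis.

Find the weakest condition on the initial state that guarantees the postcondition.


Working backward. After the program, the postcondition d + 4 ≥ 4 → (val + 5 > 4 ∨ (d + 1 > -8 ∧ val - 2 = b - 2*val + 5)) must hold; in canonical form it is d ≥ 0 → (val > -1 ∨ (d > -9 ∧ 3*val = b + 7)).
Before havoc d: ∀d_1. (d_1 ≥ 0 → (val > -1 ∨ (d_1 > -9 ∧ 3*val = b + 7)))
Before b := c + 1: ∀d_1. (d_1 ≥ 0 → (val > -1 ∨ (d_1 > -9 ∧ 3*val = c + 8)))
Before d := c - 7: ∀d_1. (d_1 ≥ 0 → (val > -1 ∨ (d_1 > -9 ∧ 3*val = c + 8)))
Answer: WP = ∀d_1. (d_1 ≥ 0 → (val > -1 ∨ (d_1 > -9 ∧ 3*val = c + 8)))


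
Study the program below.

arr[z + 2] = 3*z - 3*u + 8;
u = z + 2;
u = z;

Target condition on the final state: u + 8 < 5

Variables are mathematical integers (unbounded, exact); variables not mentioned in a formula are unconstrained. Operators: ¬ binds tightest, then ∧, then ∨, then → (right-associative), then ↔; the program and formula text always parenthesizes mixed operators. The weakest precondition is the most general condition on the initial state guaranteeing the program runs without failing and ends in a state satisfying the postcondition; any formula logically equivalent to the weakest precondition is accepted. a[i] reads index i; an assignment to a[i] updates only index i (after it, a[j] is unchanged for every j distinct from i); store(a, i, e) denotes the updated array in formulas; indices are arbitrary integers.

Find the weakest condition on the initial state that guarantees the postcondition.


Working backward. After the program, the postcondition u + 8 < 5 must hold; in canonical form it is u < -3.
Before u := z: z < -3
Before u := z + 2: z < -3
Before arr[z + 2] := 3*z - 3*u + 8: z < -3
Answer: WP = z < -3


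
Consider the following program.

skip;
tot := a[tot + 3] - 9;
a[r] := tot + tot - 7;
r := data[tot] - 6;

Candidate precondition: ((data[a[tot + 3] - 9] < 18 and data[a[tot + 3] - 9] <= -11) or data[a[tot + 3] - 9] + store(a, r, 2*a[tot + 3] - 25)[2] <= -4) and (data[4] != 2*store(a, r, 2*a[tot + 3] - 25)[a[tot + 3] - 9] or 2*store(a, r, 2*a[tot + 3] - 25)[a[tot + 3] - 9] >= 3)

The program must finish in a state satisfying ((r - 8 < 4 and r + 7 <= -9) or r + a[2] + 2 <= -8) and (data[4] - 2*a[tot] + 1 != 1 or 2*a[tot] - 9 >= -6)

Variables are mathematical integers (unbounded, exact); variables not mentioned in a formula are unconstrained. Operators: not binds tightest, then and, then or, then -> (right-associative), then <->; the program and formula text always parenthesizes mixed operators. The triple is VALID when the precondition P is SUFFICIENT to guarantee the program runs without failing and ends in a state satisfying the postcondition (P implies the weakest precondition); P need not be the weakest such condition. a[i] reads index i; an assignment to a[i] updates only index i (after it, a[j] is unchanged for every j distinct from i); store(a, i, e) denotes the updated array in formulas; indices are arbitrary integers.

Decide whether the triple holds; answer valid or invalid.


Working backward. After the program, the postcondition ((r - 8 < 4 and r + 7 <= -9) or r + a[2] + 2 <= -8) and (data[4] - 2*a[tot] + 1 != 1 or 2*a[tot] - 9 >= -6) must hold; in canonical form it is ((r < 12 and r <= -16) or a[2] + r <= -10) and (data[4] != 2*a[tot] or 2*a[tot] >= 3).
Before r := data[tot] - 6: ((data[tot] < 18 and data[tot] <= -10) or a[2] + data[tot] <= -4) and (data[4] != 2*a[tot] or 2*a[tot] >= 3)
Before a[r] := tot + tot - 7: ((data[tot] < 18 and data[tot] <= -10) or data[tot] + store(a, r, 2*tot - 7)[2] <= -4) and (data[4] != 2*store(a, r, 2*tot - 7)[tot] or 2*store(a, r, 2*tot - 7)[tot] >= 3)
Before tot := a[tot + 3] - 9: ((data[a[tot + 3] - 9] < 18 and data[a[tot + 3] - 9] <= -10) or data[a[tot + 3] - 9] + store(a, r, 2*a[tot + 3] - 25)[2] <= -4) and (data[4] != 2*store(a, r, 2*a[tot + 3] - 25)[a[tot + 3] - 9] or 2*store(a, r, 2*a[tot + 3] - 25)[a[tot + 3] - 9] >= 3)
Before skip: ((data[a[tot + 3] - 9] < 18 and data[a[tot + 3] - 9] <= -10) or data[a[tot + 3] - 9] + store(a, r, 2*a[tot + 3] - 25)[2] <= -4) and (data[4] != 2*store(a, r, 2*a[tot + 3] - 25)[a[tot + 3] - 9] or 2*store(a, r, 2*a[tot + 3] - 25)[a[tot + 3] - 9] >= 3)
The weakest precondition is ((data[a[tot + 3] - 9] < 18 and data[a[tot + 3] - 9] <= -10) or data[a[tot + 3] - 9] + store(a, r, 2*a[tot + 3] - 25)[2] <= -4) and (data[4] != 2*store(a, r, 2*a[tot + 3] - 25)[a[tot + 3] - 9] or 2*store(a, r, 2*a[tot + 3] - 25)[a[tot + 3] - 9] >= 3).
Check whether ((data[a[tot + 3] - 9] < 18 and data[a[tot + 3] - 9] <= -11) or data[a[tot + 3] - 9] + store(a, r, 2*a[tot + 3] - 25)[2] <= -4) and (data[4] != 2*store(a, r, 2*a[tot + 3] - 25)[a[tot + 3] - 9] or 2*store(a, r, 2*a[tot + 3] - 25)[a[tot + 3] - 9] >= 3) implies it.
Every state satisfying the precondition satisfies the weakest precondition: the implication holds.
Answer: valid


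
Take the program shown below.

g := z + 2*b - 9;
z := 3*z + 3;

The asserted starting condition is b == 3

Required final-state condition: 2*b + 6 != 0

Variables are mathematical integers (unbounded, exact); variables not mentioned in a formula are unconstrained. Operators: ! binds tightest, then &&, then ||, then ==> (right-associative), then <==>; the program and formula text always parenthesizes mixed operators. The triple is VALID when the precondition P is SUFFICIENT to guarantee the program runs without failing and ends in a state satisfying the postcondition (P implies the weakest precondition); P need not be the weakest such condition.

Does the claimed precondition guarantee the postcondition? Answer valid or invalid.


Working backward. After the program, the postcondition 2*b + 6 != 0 must hold; in canonical form it is 2*b != -6.
Before z := 3*z + 3: 2*b != -6
Before g := z + 2*b - 9: 2*b != -6
The weakest precondition is 2*b != -6.
Check whether b == 3 implies it.
Every state satisfying the precondition satisfies the weakest precondition: the implication holds.
Answer: valid


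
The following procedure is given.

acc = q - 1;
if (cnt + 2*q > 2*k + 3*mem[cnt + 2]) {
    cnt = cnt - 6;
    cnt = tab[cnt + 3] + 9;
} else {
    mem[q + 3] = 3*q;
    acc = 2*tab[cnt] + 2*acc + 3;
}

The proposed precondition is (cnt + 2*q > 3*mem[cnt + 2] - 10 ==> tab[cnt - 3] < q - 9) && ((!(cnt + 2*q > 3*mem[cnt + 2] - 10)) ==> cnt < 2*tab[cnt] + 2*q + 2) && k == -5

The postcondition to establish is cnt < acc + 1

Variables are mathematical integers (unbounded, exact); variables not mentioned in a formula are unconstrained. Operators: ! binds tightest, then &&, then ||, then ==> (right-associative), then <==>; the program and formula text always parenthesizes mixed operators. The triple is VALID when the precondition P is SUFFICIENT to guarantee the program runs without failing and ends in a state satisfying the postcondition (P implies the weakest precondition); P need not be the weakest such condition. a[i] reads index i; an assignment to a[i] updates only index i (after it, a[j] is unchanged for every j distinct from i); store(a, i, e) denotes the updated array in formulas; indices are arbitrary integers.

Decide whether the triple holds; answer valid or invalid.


Working backward. After the program, cnt < acc + 1 must hold.
Then branch requires tab[cnt - 3] < acc - 8; else branch requires cnt < 2*tab[cnt] + 2*acc + 4.
Before the if: (cnt + 2*q > 3*mem[cnt + 2] + 2*k ==> tab[cnt - 3] < acc - 8) && ((!(cnt + 2*q > 3*mem[cnt + 2] + 2*k)) ==> cnt < 2*tab[cnt] + 2*acc + 4)
Before acc := q - 1: (cnt + 2*q > 3*mem[cnt + 2] + 2*k ==> tab[cnt - 3] < q - 9) && ((!(cnt + 2*q > 3*mem[cnt + 2] + 2*k)) ==> cnt < 2*tab[cnt] + 2*q + 2)
The weakest precondition is (cnt + 2*q > 3*mem[cnt + 2] + 2*k ==> tab[cnt - 3] < q - 9) && ((!(cnt + 2*q > 3*mem[cnt + 2] + 2*k)) ==> cnt < 2*tab[cnt] + 2*q + 2).
Check whether (cnt + 2*q > 3*mem[cnt + 2] - 10 ==> tab[cnt - 3] < q - 9) && ((!(cnt + 2*q > 3*mem[cnt + 2] - 10)) ==> cnt < 2*tab[cnt] + 2*q + 2) && k == -5 implies it.
Every state satisfying the precondition satisfies the weakest precondition: the implication holds.
Answer: valid


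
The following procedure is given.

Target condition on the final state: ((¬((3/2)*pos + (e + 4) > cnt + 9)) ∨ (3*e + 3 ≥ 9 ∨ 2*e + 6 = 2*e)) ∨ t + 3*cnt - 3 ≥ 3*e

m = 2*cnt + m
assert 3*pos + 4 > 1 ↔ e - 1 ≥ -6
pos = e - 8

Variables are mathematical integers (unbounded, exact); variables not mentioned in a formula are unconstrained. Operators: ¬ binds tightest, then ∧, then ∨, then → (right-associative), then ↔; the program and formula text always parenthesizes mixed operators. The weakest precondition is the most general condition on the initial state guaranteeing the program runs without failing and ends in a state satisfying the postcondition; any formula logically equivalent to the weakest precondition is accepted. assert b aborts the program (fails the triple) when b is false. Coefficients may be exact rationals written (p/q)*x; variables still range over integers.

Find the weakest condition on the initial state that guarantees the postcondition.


Working backward. After the program, the postcondition ((¬((3/2)*pos + (e + 4) > cnt + 9)) ∨ (3*e + 3 ≥ 9 ∨ 2*e + 6 = 2*e)) ∨ t + 3*cnt - 3 ≥ 3*e must hold; in canonical form it is (¬(e + (3/2)*pos > cnt + 5)) ∨ 3*e ≥ 6 ∨ 3*cnt + t ≥ 3*e + 3.
Before pos := e - 8: (¬((5/2)*e > cnt + 17)) ∨ 3*e ≥ 6 ∨ 3*cnt + t ≥ 3*e + 3
Before assert 3*pos + 4 > 1 ↔ e - 1 ≥ -6: (3*pos > -3 ↔ e ≥ -5) ∧ ((¬((5/2)*e > cnt + 17)) ∨ 3*e ≥ 6 ∨ 3*cnt + t ≥ 3*e + 3)
Before m := 2*cnt + m: (3*pos > -3 ↔ e ≥ -5) ∧ ((¬((5/2)*e > cnt + 17)) ∨ 3*e ≥ 6 ∨ 3*cnt + t ≥ 3*e + 3)
Answer: WP = (3*pos > -3 ↔ e ≥ -5) ∧ ((¬((5/2)*e > cnt + 17)) ∨ 3*e ≥ 6 ∨ 3*cnt + t ≥ 3*e + 3)


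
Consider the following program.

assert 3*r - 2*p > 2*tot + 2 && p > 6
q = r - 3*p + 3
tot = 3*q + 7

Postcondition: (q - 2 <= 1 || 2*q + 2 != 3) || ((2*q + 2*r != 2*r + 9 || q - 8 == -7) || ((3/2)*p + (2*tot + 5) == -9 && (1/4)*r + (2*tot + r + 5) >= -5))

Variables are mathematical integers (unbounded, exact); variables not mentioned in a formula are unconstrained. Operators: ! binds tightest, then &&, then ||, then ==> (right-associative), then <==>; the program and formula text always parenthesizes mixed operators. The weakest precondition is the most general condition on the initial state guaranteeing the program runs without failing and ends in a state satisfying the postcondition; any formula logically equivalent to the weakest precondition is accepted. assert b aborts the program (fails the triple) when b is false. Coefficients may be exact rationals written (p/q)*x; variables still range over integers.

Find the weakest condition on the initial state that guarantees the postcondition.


Working backward. After the program, the postcondition (q - 2 <= 1 || 2*q + 2 != 3) || ((2*q + 2*r != 2*r + 9 || q - 8 == -7) || ((3/2)*p + (2*tot + 5) == -9 && (1/4)*r + (2*tot + r + 5) >= -5)) must hold; in canonical form it is q <= 3 || 2*q != 1 || 2*q != 9 || q == 1 || ((3/2)*p + 2*tot == -14 && (5/4)*r + 2*tot >= -10).
Before tot := 3*q + 7: q <= 3 || 2*q != 1 || 2*q != 9 || q == 1 || ((3/2)*p + 6*q == -28 && 6*q + (5/4)*r >= -24)
Before q := r - 3*p + 3: r <= 3*p || 2*r != 6*p - 5 || 2*r != 6*p + 3 || r == 3*p - 2 || (6*r == (33/2)*p - 46 && (29/4)*r >= 18*p - 42)
Before assert 3*r - 2*p > 2*tot + 2 && p > 6: 3*r > 2*p + 2*tot + 2 && p > 6 && (r <= 3*p || 2*r != 6*p - 5 || 2*r != 6*p + 3 || r == 3*p - 2 || (6*r == (33/2)*p - 46 && (29/4)*r >= 18*p - 42))
Answer: WP = 3*r > 2*p + 2*tot + 2 && p > 6 && (r <= 3*p || 2*r != 6*p - 5 || 2*r != 6*p + 3 || r == 3*p - 2 || (6*r == (33/2)*p - 46 && (29/4)*r >= 18*p - 42))


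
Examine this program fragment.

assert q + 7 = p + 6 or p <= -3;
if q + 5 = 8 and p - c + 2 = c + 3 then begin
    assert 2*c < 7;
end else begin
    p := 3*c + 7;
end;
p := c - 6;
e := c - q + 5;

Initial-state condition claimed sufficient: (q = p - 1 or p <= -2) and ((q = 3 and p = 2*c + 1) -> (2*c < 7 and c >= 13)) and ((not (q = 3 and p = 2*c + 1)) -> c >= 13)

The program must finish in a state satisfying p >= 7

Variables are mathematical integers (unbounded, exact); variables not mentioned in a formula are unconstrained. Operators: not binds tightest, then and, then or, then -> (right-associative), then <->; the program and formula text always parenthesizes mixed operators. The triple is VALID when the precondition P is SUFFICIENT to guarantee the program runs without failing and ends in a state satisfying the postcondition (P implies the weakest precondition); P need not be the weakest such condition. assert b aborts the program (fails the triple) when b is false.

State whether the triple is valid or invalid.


Working backward. After the program, p >= 7 must hold.
Before e := c - q + 5: p >= 7
Before p := c - 6: c >= 13
Then branch requires 2*c < 7 and c >= 13; else branch requires c >= 13.
Before the if: ((q = 3 and p = 2*c + 1) -> (2*c < 7 and c >= 13)) and ((not (q = 3 and p = 2*c + 1)) -> c >= 13)
Before assert q + 7 = p + 6 or p <= -3: (q = p - 1 or p <= -3) and ((q = 3 and p = 2*c + 1) -> (2*c < 7 and c >= 13)) and ((not (q = 3 and p = 2*c + 1)) -> c >= 13)
The weakest precondition is (q = p - 1 or p <= -3) and ((q = 3 and p = 2*c + 1) -> (2*c < 7 and c >= 13)) and ((not (q = 3 and p = 2*c + 1)) -> c >= 13).
Check whether (q = p - 1 or p <= -2) and ((q = 3 and p = 2*c + 1) -> (2*c < 7 and c >= 13)) and ((not (q = 3 and p = 2*c + 1)) -> c >= 13) implies it.
Countermodel: at the initial state c = 13, p = -2, q = -2, the precondition holds but the weakest precondition fails.
Answer: invalid


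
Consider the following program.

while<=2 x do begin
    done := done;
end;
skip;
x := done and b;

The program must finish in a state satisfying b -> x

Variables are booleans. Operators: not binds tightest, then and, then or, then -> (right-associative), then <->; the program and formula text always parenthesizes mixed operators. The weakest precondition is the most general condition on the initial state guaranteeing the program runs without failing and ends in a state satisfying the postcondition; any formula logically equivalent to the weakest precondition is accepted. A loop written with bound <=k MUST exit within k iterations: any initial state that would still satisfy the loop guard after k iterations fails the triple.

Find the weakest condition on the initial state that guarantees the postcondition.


Working backward. After the program, b -> x must hold.
Before x := done and b: b -> (done and b)
Before skip: b -> (done and b)
Before the loop (bound <=2), unroll the exhaustion recursion (WP_0 = exit-now case; WP_j = one more guarded iteration, up to j = 2):
  WP_0: (not x) and (b -> (done and b))
  WP_1: (x -> ((not x) and (b -> (done and b)))) and ((not x) -> (b -> (done and b)))
  WP_2: (x -> ((x -> ((not x) and (b -> (done and b)))) and ((not x) -> (b -> (done and b))))) and ((not x) -> (b -> (done and b)))
So before the loop: (x -> ((x -> ((not x) and (b -> (done and b)))) and ((not x) -> (b -> (done and b))))) and ((not x) -> (b -> (done and b)))
Answer: WP = (x -> ((x -> ((not x) and (b -> (done and b)))) and ((not x) -> (b -> (done and b))))) and ((not x) -> (b -> (done and b)))


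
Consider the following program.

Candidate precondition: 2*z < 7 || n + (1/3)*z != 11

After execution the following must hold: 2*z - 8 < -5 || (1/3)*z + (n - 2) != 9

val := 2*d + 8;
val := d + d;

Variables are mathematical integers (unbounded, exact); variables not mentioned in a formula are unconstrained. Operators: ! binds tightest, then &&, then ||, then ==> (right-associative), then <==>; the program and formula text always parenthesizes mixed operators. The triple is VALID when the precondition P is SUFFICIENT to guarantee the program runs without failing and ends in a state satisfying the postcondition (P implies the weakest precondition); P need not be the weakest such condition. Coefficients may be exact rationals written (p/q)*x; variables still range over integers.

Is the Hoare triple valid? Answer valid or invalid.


Working backward. After the program, the postcondition 2*z - 8 < -5 || (1/3)*z + (n - 2) != 9 must hold; in canonical form it is 2*z < 3 || n + (1/3)*z != 11.
Before val := d + d: 2*z < 3 || n + (1/3)*z != 11
Before val := 2*d + 8: 2*z < 3 || n + (1/3)*z != 11
The weakest precondition is 2*z < 3 || n + (1/3)*z != 11.
Check whether 2*z < 7 || n + (1/3)*z != 11 implies it.
Countermodel: at the initial state n = 10, z = 3, the precondition holds but the weakest precondition fails.
Answer: invalid


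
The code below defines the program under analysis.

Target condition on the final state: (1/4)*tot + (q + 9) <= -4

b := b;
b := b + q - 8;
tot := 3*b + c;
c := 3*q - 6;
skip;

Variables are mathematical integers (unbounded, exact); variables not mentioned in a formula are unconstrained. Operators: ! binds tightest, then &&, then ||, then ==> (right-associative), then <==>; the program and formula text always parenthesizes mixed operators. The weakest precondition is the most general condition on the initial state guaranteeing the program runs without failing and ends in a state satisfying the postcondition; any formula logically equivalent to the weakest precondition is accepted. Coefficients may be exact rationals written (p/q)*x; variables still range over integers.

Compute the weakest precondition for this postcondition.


Working backward. After the program, the postcondition (1/4)*tot + (q + 9) <= -4 must hold; in canonical form it is q + (1/4)*tot <= -13.
Before skip: q + (1/4)*tot <= -13
Before c := 3*q - 6: q + (1/4)*tot <= -13
Before tot := 3*b + c: (3/4)*b + (1/4)*c + q <= -13
Before b := b + q - 8: (3/4)*b + (1/4)*c + (7/4)*q <= -7
Before b := b: (3/4)*b + (1/4)*c + (7/4)*q <= -7
Answer: WP = (3/4)*b + (1/4)*c + (7/4)*q <= -7


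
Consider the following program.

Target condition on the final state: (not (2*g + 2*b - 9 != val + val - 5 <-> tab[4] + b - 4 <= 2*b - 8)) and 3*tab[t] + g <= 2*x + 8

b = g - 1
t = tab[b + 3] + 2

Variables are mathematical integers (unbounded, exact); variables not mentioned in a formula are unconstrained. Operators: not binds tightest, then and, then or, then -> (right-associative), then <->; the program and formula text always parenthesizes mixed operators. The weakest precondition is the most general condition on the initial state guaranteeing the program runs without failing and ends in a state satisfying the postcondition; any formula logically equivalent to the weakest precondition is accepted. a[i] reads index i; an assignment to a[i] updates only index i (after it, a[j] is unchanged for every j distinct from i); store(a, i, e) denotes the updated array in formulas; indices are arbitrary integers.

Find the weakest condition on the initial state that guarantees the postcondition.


Working backward. After the program, the postcondition (not (2*g + 2*b - 9 != val + val - 5 <-> tab[4] + b - 4 <= 2*b - 8)) and 3*tab[t] + g <= 2*x + 8 must hold; in canonical form it is (not (2*b + 2*g != 2*val + 4 <-> tab[4] <= b - 4)) and 3*tab[t] + g <= 2*x + 8.
Before t := tab[b + 3] + 2: (not (2*b + 2*g != 2*val + 4 <-> tab[4] <= b - 4)) and 3*tab[tab[b + 3] + 2] + g <= 2*x + 8
Before b := g - 1: (not (4*g != 2*val + 6 <-> tab[4] <= g - 5)) and 3*tab[tab[g + 2] + 2] + g <= 2*x + 8
Answer: WP = (not (4*g != 2*val + 6 <-> tab[4] <= g - 5)) and 3*tab[tab[g + 2] + 2] + g <= 2*x + 8


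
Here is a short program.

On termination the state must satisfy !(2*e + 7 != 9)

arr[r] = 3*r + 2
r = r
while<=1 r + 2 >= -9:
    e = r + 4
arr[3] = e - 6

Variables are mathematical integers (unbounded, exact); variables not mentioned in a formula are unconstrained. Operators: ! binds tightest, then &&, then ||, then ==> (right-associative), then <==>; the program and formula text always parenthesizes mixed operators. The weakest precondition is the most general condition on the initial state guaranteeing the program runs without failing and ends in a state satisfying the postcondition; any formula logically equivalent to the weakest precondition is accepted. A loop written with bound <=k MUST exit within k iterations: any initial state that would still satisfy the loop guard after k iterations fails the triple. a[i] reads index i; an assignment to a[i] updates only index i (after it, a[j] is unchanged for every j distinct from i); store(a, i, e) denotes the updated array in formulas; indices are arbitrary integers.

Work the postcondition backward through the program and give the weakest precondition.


Working backward. After the program, the postcondition !(2*e + 7 != 9) must hold; in canonical form it is !(2*e != 2).
Before arr[3] := e - 6: !(2*e != 2)
Before the loop (bound <=1), unroll the exhaustion recursion (WP_0 = exit-now case; WP_j = one more guarded iteration, up to j = 1):
  WP_0: (!(r >= -11)) && (!(2*e != 2))
  WP_1: (r >= -11 ==> ((!(r >= -11)) && (!(2*r != -6)))) && ((!(r >= -11)) ==> (!(2*e != 2)))
So before the loop: (r >= -11 ==> ((!(r >= -11)) && (!(2*r != -6)))) && ((!(r >= -11)) ==> (!(2*e != 2)))
Before r := r: (r >= -11 ==> ((!(r >= -11)) && (!(2*r != -6)))) && ((!(r >= -11)) ==> (!(2*e != 2)))
Before arr[r] := 3*r + 2: (r >= -11 ==> ((!(r >= -11)) && (!(2*r != -6)))) && ((!(r >= -11)) ==> (!(2*e != 2)))
Answer: WP = (r >= -11 ==> ((!(r >= -11)) && (!(2*r != -6)))) && ((!(r >= -11)) ==> (!(2*e != 2)))


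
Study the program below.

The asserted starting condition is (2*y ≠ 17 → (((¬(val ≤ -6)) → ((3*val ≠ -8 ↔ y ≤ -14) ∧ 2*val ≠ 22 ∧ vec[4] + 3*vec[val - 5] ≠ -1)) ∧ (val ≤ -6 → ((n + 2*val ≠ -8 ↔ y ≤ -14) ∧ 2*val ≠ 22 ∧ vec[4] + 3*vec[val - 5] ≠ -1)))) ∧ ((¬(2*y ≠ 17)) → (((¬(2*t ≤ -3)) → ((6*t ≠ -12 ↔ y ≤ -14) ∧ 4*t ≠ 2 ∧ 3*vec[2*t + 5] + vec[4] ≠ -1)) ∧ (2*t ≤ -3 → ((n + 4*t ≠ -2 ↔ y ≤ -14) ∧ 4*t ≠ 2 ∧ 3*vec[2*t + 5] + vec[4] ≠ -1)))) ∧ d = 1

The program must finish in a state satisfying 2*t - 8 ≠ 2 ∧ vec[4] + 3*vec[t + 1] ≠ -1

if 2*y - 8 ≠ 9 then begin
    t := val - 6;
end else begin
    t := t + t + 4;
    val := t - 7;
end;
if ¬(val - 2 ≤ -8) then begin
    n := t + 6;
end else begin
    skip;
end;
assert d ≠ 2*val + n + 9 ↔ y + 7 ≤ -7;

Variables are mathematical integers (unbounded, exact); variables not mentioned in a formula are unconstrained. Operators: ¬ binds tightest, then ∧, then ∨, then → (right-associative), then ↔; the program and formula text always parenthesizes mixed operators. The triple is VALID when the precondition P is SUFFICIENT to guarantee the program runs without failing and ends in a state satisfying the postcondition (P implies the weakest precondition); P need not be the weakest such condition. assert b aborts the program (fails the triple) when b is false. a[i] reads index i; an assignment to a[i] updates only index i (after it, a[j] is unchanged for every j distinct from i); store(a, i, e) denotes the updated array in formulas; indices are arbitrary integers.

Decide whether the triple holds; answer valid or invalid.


Working backward. After the program, the postcondition 2*t - 8 ≠ 2 ∧ vec[4] + 3*vec[t + 1] ≠ -1 must hold; in canonical form it is 2*t ≠ 10 ∧ 3*vec[t + 1] + vec[4] ≠ -1.
Before assert d ≠ 2*val + n + 9 ↔ y + 7 ≤ -7: (d ≠ n + 2*val + 9 ↔ y ≤ -14) ∧ 2*t ≠ 10 ∧ 3*vec[t + 1] + vec[4] ≠ -1
Then branch requires (d ≠ t + 2*val + 15 ↔ y ≤ -14) ∧ 2*t ≠ 10 ∧ 3*vec[t + 1] + vec[4] ≠ -1; else branch requires (d ≠ n + 2*val + 9 ↔ y ≤ -14) ∧ 2*t ≠ 10 ∧ 3*vec[t + 1] + vec[4] ≠ -1.
Before the if: ((¬(val ≤ -6)) → ((d ≠ t + 2*val + 15 ↔ y ≤ -14) ∧ 2*t ≠ 10 ∧ 3*vec[t + 1] + vec[4] ≠ -1)) ∧ (val ≤ -6 → ((d ≠ n + 2*val + 9 ↔ y ≤ -14) ∧ 2*t ≠ 10 ∧ 3*vec[t + 1] + vec[4] ≠ -1))
Then branch requires ((¬(val ≤ -6)) → ((d ≠ 3*val + 9 ↔ y ≤ -14) ∧ 2*val ≠ 22 ∧ vec[4] + 3*vec[val - 5] ≠ -1)) ∧ (val ≤ -6 → ((d ≠ n + 2*val + 9 ↔ y ≤ -14) ∧ 2*val ≠ 22 ∧ vec[4] + 3*vec[val - 5] ≠ -1)); else branch requires ((¬(2*t ≤ -3)) → ((d ≠ 6*t + 13 ↔ y ≤ -14) ∧ 4*t ≠ 2 ∧ 3*vec[2*t + 5] + vec[4] ≠ -1)) ∧ (2*t ≤ -3 → ((d ≠ n + 4*t + 3 ↔ y ≤ -14) ∧ 4*t ≠ 2 ∧ 3*vec[2*t + 5] + vec[4] ≠ -1)).
Before the if: (2*y ≠ 17 → (((¬(val ≤ -6)) → ((d ≠ 3*val + 9 ↔ y ≤ -14) ∧ 2*val ≠ 22 ∧ vec[4] + 3*vec[val - 5] ≠ -1)) ∧ (val ≤ -6 → ((d ≠ n + 2*val + 9 ↔ y ≤ -14) ∧ 2*val ≠ 22 ∧ vec[4] + 3*vec[val - 5] ≠ -1)))) ∧ ((¬(2*y ≠ 17)) → (((¬(2*t ≤ -3)) → ((d ≠ 6*t + 13 ↔ y ≤ -14) ∧ 4*t ≠ 2 ∧ 3*vec[2*t + 5] + vec[4] ≠ -1)) ∧ (2*t ≤ -3 → ((d ≠ n + 4*t + 3 ↔ y ≤ -14) ∧ 4*t ≠ 2 ∧ 3*vec[2*t + 5] + vec[4] ≠ -1))))
The weakest precondition is (2*y ≠ 17 → (((¬(val ≤ -6)) → ((d ≠ 3*val + 9 ↔ y ≤ -14) ∧ 2*val ≠ 22 ∧ vec[4] + 3*vec[val - 5] ≠ -1)) ∧ (val ≤ -6 → ((d ≠ n + 2*val + 9 ↔ y ≤ -14) ∧ 2*val ≠ 22 ∧ vec[4] + 3*vec[val - 5] ≠ -1)))) ∧ ((¬(2*y ≠ 17)) → (((¬(2*t ≤ -3)) → ((d ≠ 6*t + 13 ↔ y ≤ -14) ∧ 4*t ≠ 2 ∧ 3*vec[2*t + 5] + vec[4] ≠ -1)) ∧ (2*t ≤ -3 → ((d ≠ n + 4*t + 3 ↔ y ≤ -14) ∧ 4*t ≠ 2 ∧ 3*vec[2*t + 5] + vec[4] ≠ -1)))).
Check whether (2*y ≠ 17 → (((¬(val ≤ -6)) → ((3*val ≠ -8 ↔ y ≤ -14) ∧ 2*val ≠ 22 ∧ vec[4] + 3*vec[val - 5] ≠ -1)) ∧ (val ≤ -6 → ((n + 2*val ≠ -8 ↔ y ≤ -14) ∧ 2*val ≠ 22 ∧ vec[4] + 3*vec[val - 5] ≠ -1)))) ∧ ((¬(2*y ≠ 17)) → (((¬(2*t ≤ -3)) → ((6*t ≠ -12 ↔ y ≤ -14) ∧ 4*t ≠ 2 ∧ 3*vec[2*t + 5] + vec[4] ≠ -1)) ∧ (2*t ≤ -3 → ((n + 4*t ≠ -2 ↔ y ≤ -14) ∧ 4*t ≠ 2 ∧ 3*vec[2*t + 5] + vec[4] ≠ -1)))) ∧ d = 1 implies it.
Every state satisfying the precondition satisfies the weakest precondition: the implication holds.
Answer: valid


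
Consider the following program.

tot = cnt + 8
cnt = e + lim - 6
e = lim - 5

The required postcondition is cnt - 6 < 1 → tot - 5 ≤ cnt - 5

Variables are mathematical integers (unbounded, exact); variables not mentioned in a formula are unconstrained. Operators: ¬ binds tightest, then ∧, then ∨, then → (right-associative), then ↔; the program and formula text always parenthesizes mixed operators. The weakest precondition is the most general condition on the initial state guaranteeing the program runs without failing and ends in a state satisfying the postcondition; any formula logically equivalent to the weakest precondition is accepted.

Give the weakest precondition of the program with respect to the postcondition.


Working backward. After the program, the postcondition cnt - 6 < 1 → tot - 5 ≤ cnt - 5 must hold; in canonical form it is cnt < 7 → tot ≤ cnt.
Before e := lim - 5: cnt < 7 → tot ≤ cnt
Before cnt := e + lim - 6: e + lim < 13 → tot ≤ e + lim - 6
Before tot := cnt + 8: e + lim < 13 → cnt ≤ e + lim - 14
Answer: WP = e + lim < 13 → cnt ≤ e + lim - 14


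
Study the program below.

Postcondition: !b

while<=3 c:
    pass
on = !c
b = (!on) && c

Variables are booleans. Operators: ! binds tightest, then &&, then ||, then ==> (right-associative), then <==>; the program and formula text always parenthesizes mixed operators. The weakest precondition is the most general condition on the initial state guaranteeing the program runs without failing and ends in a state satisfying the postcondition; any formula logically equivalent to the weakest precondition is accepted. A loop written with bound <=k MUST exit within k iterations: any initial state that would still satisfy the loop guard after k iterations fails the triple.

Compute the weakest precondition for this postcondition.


Working backward. After the program, !b must hold.
Before b := (!on) && c: !((!on) && c)
Before on := !c: !c
Before the loop (bound <=3), unroll the exhaustion recursion (WP_0 = exit-now case; WP_j = one more guarded iteration, up to j = 3):
  WP_0: !c
  WP_1: c ==> (!c)
  WP_2: c ==> (c ==> (!c))
  WP_3: c ==> (c ==> (c ==> (!c)))
So before the loop: c ==> (c ==> (c ==> (!c)))
Answer: WP = c ==> (c ==> (c ==> (!c)))


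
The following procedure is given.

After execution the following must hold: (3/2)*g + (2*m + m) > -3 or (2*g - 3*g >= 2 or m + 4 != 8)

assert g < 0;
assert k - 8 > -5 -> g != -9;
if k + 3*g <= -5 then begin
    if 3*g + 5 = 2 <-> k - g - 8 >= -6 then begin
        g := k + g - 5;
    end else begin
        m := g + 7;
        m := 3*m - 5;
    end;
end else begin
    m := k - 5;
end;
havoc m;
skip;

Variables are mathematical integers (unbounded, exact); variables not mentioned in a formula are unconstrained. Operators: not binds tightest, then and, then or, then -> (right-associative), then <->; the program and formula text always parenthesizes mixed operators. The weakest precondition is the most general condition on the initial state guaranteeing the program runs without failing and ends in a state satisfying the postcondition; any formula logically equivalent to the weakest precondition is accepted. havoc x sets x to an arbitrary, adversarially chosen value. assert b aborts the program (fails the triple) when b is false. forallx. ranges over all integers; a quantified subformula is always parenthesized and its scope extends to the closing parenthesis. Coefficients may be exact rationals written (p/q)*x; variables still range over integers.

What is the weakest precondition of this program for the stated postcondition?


Working backward. After the program, the postcondition (3/2)*g + (2*m + m) > -3 or (2*g - 3*g >= 2 or m + 4 != 8) must hold; in canonical form it is (3/2)*g + 3*m > -3 or g <= -2 or m != 4.
Before skip: (3/2)*g + 3*m > -3 or g <= -2 or m != 4
Before havoc m: forall m_1. ((3/2)*g + 3*m_1 > -3 or g <= -2 or m_1 != 4)
Then branch requires ((3*g = -3 <-> k >= g + 2) -> (forall m_1. ((3/2)*g + (3/2)*k + 3*m_1 > 9/2 or g + k <= 3 or m_1 != 4))) and ((not (3*g = -3 <-> k >= g + 2)) -> (forall m_1. ((3/2)*g + 3*m_1 > -3 or g <= -2 or m_1 != 4))); else branch requires forall m_1. ((3/2)*g + 3*m_1 > -3 or g <= -2 or m_1 != 4).
Before the if: (3*g + k <= -5 -> (((3*g = -3 <-> k >= g + 2) -> (forall m_1. ((3/2)*g + (3/2)*k + 3*m_1 > 9/2 or g + k <= 3 or m_1 != 4))) and ((not (3*g = -3 <-> k >= g + 2)) -> (forall m_1. ((3/2)*g + 3*m_1 > -3 or g <= -2 or m_1 != 4))))) and ((not (3*g + k <= -5)) -> (forall m_1. ((3/2)*g + 3*m_1 > -3 or g <= -2 or m_1 != 4)))
Before assert k - 8 > -5 -> g != -9: (k > 3 -> g != -9) and (3*g + k <= -5 -> (((3*g = -3 <-> k >= g + 2) -> (forall m_1. ((3/2)*g + (3/2)*k + 3*m_1 > 9/2 or g + k <= 3 or m_1 != 4))) and ((not (3*g = -3 <-> k >= g + 2)) -> (forall m_1. ((3/2)*g + 3*m_1 > -3 or g <= -2 or m_1 != 4))))) and ((not (3*g + k <= -5)) -> (forall m_1. ((3/2)*g + 3*m_1 > -3 or g <= -2 or m_1 != 4)))
Before assert g < 0: g < 0 and (k > 3 -> g != -9) and (3*g + k <= -5 -> (((3*g = -3 <-> k >= g + 2) -> (forall m_1. ((3/2)*g + (3/2)*k + 3*m_1 > 9/2 or g + k <= 3 or m_1 != 4))) and ((not (3*g = -3 <-> k >= g + 2)) -> (forall m_1. ((3/2)*g + 3*m_1 > -3 or g <= -2 or m_1 != 4))))) and ((not (3*g + k <= -5)) -> (forall m_1. ((3/2)*g + 3*m_1 > -3 or g <= -2 or m_1 != 4)))
Answer: WP = g < 0 and (k > 3 -> g != -9) and (3*g + k <= -5 -> (((3*g = -3 <-> k >= g + 2) -> (forall m_1. ((3/2)*g + (3/2)*k + 3*m_1 > 9/2 or g + k <= 3 or m_1 != 4))) and ((not (3*g = -3 <-> k >= g + 2)) -> (forall m_1. ((3/2)*g + 3*m_1 > -3 or g <= -2 or m_1 != 4))))) and ((not (3*g + k <= -5)) -> (forall m_1. ((3/2)*g + 3*m_1 > -3 or g <= -2 or m_1 != 4)))


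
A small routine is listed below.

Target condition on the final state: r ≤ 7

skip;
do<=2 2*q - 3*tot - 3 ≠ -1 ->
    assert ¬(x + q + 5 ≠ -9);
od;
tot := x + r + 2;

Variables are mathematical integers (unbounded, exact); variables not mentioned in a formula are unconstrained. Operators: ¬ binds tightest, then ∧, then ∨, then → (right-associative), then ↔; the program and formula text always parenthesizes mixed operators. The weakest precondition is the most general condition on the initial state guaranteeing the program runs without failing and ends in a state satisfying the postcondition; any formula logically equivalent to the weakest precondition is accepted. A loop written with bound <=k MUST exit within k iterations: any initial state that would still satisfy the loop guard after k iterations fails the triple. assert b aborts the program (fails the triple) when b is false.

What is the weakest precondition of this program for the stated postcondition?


Working backward. After the program, r ≤ 7 must hold.
Before tot := x + r + 2: r ≤ 7
Before the loop (bound <=2), unroll the exhaustion recursion (WP_0 = exit-now case; WP_j = one more guarded iteration, up to j = 2):
  WP_0: (¬(2*q ≠ 3*tot + 2)) ∧ r ≤ 7
  WP_1: (2*q ≠ 3*tot + 2 → ((¬(q + x ≠ -14)) ∧ (¬(2*q ≠ 3*tot + 2)) ∧ r ≤ 7)) ∧ ((¬(2*q ≠ 3*tot + 2)) → r ≤ 7)
  WP_2: (2*q ≠ 3*tot + 2 → ((¬(q + x ≠ -14)) ∧ (2*q ≠ 3*tot + 2 → ((¬(q + x ≠ -14)) ∧ (¬(2*q ≠ 3*tot + 2)) ∧ r ≤ 7)) ∧ ((¬(2*q ≠ 3*tot + 2)) → r ≤ 7))) ∧ ((¬(2*q ≠ 3*tot + 2)) → r ≤ 7)
So before the loop: (2*q ≠ 3*tot + 2 → ((¬(q + x ≠ -14)) ∧ (2*q ≠ 3*tot + 2 → ((¬(q + x ≠ -14)) ∧ (¬(2*q ≠ 3*tot + 2)) ∧ r ≤ 7)) ∧ ((¬(2*q ≠ 3*tot + 2)) → r ≤ 7))) ∧ ((¬(2*q ≠ 3*tot + 2)) → r ≤ 7)
Before skip: (2*q ≠ 3*tot + 2 → ((¬(q + x ≠ -14)) ∧ (2*q ≠ 3*tot + 2 → ((¬(q + x ≠ -14)) ∧ (¬(2*q ≠ 3*tot + 2)) ∧ r ≤ 7)) ∧ ((¬(2*q ≠ 3*tot + 2)) → r ≤ 7))) ∧ ((¬(2*q ≠ 3*tot + 2)) → r ≤ 7)
Answer: WP = (2*q ≠ 3*tot + 2 → ((¬(q + x ≠ -14)) ∧ (2*q ≠ 3*tot + 2 → ((¬(q + x ≠ -14)) ∧ (¬(2*q ≠ 3*tot + 2)) ∧ r ≤ 7)) ∧ ((¬(2*q ≠ 3*tot + 2)) → r ≤ 7))) ∧ ((¬(2*q ≠ 3*tot + 2)) → r ≤ 7)


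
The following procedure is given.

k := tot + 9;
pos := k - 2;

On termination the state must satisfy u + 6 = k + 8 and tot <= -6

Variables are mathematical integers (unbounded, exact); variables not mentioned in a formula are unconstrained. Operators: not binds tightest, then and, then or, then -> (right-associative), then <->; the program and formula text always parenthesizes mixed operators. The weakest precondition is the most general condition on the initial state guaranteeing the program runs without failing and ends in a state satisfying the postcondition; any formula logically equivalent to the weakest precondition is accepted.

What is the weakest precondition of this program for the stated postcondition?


Working backward. After the program, the postcondition u + 6 = k + 8 and tot <= -6 must hold; in canonical form it is u = k + 2 and tot <= -6.
Before pos := k - 2: u = k + 2 and tot <= -6
Before k := tot + 9: u = tot + 11 and tot <= -6
Answer: WP = u = tot + 11 and tot <= -6


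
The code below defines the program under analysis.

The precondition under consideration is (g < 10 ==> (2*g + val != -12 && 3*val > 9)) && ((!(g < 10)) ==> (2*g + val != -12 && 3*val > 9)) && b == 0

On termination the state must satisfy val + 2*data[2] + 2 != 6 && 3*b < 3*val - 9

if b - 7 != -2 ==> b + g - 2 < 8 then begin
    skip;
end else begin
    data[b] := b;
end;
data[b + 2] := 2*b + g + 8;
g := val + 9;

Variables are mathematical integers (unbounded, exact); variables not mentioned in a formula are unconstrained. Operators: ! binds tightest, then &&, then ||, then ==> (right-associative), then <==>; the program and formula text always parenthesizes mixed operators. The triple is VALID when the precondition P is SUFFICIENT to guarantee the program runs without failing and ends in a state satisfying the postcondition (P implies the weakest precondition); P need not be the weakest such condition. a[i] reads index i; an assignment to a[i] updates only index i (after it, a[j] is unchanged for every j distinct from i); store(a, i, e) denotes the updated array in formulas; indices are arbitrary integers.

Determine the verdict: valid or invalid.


Working backward. After the program, the postcondition val + 2*data[2] + 2 != 6 && 3*b < 3*val - 9 must hold; in canonical form it is 2*data[2] + val != 4 && 3*b < 3*val - 9.
Before g := val + 9: 2*data[2] + val != 4 && 3*b < 3*val - 9
Before data[b + 2] := 2*b + g + 8: 2*store(data, b + 2, 2*b + g + 8)[2] + val != 4 && 3*b < 3*val - 9
Then branch requires 2*store(data, b + 2, 2*b + g + 8)[2] + val != 4 && 3*b < 3*val - 9; else branch requires 2*store(store(data, b, b), b + 2, 2*b + g + 8)[2] + val != 4 && 3*b < 3*val - 9.
Before the if: ((b != 5 ==> b + g < 10) ==> (2*store(data, b + 2, 2*b + g + 8)[2] + val != 4 && 3*b < 3*val - 9)) && ((!(b != 5 ==> b + g < 10)) ==> (2*store(store(data, b, b), b + 2, 2*b + g + 8)[2] + val != 4 && 3*b < 3*val - 9))
The weakest precondition is ((b != 5 ==> b + g < 10) ==> (2*store(data, b + 2, 2*b + g + 8)[2] + val != 4 && 3*b < 3*val - 9)) && ((!(b != 5 ==> b + g < 10)) ==> (2*store(store(data, b, b), b + 2, 2*b + g + 8)[2] + val != 4 && 3*b < 3*val - 9)).
Check whether (g < 10 ==> (2*g + val != -12 && 3*val > 9)) && ((!(g < 10)) ==> (2*g + val != -12 && 3*val > 9)) && b == 0 implies it.
Every state satisfying the precondition satisfies the weakest precondition: the implication holds.
Answer: valid
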